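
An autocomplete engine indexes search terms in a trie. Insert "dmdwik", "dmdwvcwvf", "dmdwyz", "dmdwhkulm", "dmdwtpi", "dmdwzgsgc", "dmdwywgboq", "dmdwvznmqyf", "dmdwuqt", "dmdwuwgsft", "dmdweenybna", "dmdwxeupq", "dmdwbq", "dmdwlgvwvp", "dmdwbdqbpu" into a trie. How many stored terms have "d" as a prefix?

15

Walk to "d"; the words in its subtree are exactly those with that prefix.
Matches: "dmdwbdqbpu", "dmdwbq", "dmdweenybna", "dmdwhkulm", "dmdwik", "dmdwlgvwvp", "dmdwtpi", "dmdwuqt", "dmdwuwgsft", "dmdwvcwvf", "dmdwvznmqyf", "dmdwxeupq", "dmdwywgboq", "dmdwyz", "dmdwzgsgc"
Count: 15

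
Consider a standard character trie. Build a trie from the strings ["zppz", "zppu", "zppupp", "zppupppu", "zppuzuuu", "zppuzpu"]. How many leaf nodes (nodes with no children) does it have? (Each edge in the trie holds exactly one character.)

A leaf is a node with no children — equivalently, the end of a word that is not a proper prefix of any other stored word.
Those words: "zppupppu", "zppuzpu", "zppuzuuu", "zppz"
Leaf count: 4

4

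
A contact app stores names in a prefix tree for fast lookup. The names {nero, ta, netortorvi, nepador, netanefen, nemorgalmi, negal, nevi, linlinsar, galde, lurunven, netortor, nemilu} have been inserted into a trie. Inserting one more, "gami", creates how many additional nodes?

The longest prefix of "gami" already in the trie is "ga" (length 2).
Each of the 2 remaining characters creates one node.

2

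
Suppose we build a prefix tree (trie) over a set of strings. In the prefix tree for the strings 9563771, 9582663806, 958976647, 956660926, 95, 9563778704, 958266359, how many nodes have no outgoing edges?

6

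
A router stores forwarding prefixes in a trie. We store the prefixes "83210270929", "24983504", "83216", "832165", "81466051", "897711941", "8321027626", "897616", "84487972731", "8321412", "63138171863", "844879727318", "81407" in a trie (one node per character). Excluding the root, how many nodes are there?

69

Insert word by word; a character creates a node only if that edge doesn't already exist:
  "83210270929" → 11 new (8, 3, 2, 1, 0, 2, 7, 0, 9, 2, 9)
  "24983504" → 8 new (2, 4, 9, 8, 3, 5, 0, 4)
  "83216" → prefix "8321" already present; 1 new (6)
  "832165" → prefix "83216" already present; 1 new (5)
  "81466051" → prefix "8" already present; 7 new (1, 4, 6, 6, 0, 5, 1)
  "897711941" → prefix "8" already present; 8 new (9, 7, 7, 1, 1, 9, 4, 1)
  "8321027626" → prefix "8321027" already present; 3 new (6, 2, 6)
  "897616" → prefix "897" already present; 3 new (6, 1, 6)
  "84487972731" → prefix "8" already present; 10 new (4, 4, 8, 7, 9, 7, 2, 7, 3, 1)
  "8321412" → prefix "8321" already present; 3 new (4, 1, 2)
  "63138171863" → 11 new (6, 3, 1, 3, 8, 1, 7, 1, 8, 6, 3)
  "844879727318" → prefix "84487972731" already present; 1 new (8)
  "81407" → prefix "814" already present; 2 new (0, 7)
Total nodes = 11 + 8 + 1 + 1 + 7 + 8 + 3 + 3 + 10 + 3 + 11 + 1 + 2 = 69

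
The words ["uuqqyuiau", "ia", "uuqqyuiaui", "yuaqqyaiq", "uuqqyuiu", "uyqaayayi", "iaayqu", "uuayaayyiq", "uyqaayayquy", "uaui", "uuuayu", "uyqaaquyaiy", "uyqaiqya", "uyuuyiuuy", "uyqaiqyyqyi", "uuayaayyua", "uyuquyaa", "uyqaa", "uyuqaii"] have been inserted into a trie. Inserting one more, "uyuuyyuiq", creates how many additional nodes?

Walking "uyuuyyuiq" from the root, the first 5 characters ("uyuuy") follow existing edges; "y" is the first miss.
New nodes needed: |"uyuuyyuiq"| − 5 = 9 − 5 = 4.

4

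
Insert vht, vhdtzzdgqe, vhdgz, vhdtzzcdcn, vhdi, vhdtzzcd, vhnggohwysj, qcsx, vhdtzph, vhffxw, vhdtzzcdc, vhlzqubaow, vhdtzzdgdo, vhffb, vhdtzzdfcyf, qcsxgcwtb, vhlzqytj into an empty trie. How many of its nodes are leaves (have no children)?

A leaf is a node with no children — equivalently, the end of a word that is not a proper prefix of any other stored word.
Those words: "qcsxgcwtb", "vhdgz", "vhdi", "vhdtzph", "vhdtzzcdcn", "vhdtzzdfcyf", "vhdtzzdgdo", "vhdtzzdgqe", "vhffb", "vhffxw", "vhlzqubaow", "vhlzqytj", "vhnggohwysj", "vht"
Leaf count: 14

14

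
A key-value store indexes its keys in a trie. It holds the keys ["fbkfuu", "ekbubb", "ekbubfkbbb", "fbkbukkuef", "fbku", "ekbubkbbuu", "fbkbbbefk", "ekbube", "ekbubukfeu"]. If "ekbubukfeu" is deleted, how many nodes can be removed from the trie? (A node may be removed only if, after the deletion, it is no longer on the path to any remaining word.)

5

Walk "ekbubukfeu" from the leaf back toward the root, removing each node that no remaining word uses.
The suffix "ukfeu" (5 nodes) is used only by "ekbubukfeu"; the node for "ekbub" still has the child "b", so pruning stops there.
Nodes removed: 5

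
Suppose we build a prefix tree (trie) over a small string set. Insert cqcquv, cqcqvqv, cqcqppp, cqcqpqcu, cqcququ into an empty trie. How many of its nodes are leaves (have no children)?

Leaves are exactly the stored words that no other stored word extends.
Those words: "cqcqppp", "cqcqpqcu", "cqcququ", "cqcquv", "cqcqvqv"
Leaf count: 5

5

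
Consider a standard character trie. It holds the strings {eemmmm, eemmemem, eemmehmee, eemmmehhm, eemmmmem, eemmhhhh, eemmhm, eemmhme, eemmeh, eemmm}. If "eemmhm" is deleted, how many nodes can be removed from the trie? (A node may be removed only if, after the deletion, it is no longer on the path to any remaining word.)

0

A node on "eemmhm"'s path can go only if nothing else ends at it or branches off below it.
Every node on "eemmhm" is still needed (e.g. by "eemmhme"), so nothing is freed.
Nodes removed: 0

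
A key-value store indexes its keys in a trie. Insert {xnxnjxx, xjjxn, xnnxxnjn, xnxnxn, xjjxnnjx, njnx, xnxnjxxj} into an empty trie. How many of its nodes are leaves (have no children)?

5

A leaf is a node with no children — equivalently, the end of a word that is not a proper prefix of any other stored word.
Those words: "njnx", "xjjxnnjx", "xnnxxnjn", "xnxnjxxj", "xnxnxn"
Leaf count: 5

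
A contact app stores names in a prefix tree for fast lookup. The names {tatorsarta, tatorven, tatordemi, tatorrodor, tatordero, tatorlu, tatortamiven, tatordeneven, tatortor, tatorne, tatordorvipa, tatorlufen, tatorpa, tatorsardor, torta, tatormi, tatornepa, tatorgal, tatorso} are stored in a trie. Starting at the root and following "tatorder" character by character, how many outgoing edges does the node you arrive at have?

1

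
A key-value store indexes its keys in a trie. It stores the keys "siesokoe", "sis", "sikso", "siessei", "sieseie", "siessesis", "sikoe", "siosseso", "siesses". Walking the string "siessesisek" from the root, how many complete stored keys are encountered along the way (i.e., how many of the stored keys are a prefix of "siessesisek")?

Walk "siessesisek" from the root; an end-of-word marker is hit whenever a stored word is a prefix of "siessesisek".
Prefixes of the query that are stored words: "siesses", "siessesis"
Count: 2

2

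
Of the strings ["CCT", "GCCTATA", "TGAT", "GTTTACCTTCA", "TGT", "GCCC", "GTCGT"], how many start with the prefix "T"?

2

Walk to "T"; the words in its subtree are exactly those with that prefix.
Words under "T": TGAT, TGT
Count: 2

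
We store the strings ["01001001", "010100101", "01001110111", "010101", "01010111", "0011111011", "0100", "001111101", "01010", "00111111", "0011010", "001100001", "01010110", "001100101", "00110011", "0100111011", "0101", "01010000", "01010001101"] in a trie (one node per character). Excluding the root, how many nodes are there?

Trace insertions, counting only characters that open a new branch:
  "01001001" → 8 new (0, 1, 0, 0, 1, 0, 0, 1)
  "010100101" → prefix "010" already present; 6 new (1, 0, 0, 1, 0, 1)
  "01001110111" → prefix "01001" already present; 6 new (1, 1, 0, 1, 1, 1)
  "010101" → prefix "01010" already present; 1 new (1)
  "01010111" → prefix "010101" already present; 2 new (1, 1)
  "0011111011" → prefix "0" already present; 9 new (0, 1, 1, 1, 1, 1, 0, 1, 1)
  "0100" → prefix "0100" already present; 0 new (none)
  "001111101" → prefix "001111101" already present; 0 new (none)
  "01010" → prefix "01010" already present; 0 new (none)
  "00111111" → prefix "0011111" already present; 1 new (1)
  "0011010" → prefix "0011" already present; 3 new (0, 1, 0)
  "001100001" → prefix "00110" already present; 4 new (0, 0, 0, 1)
  "01010110" → prefix "0101011" already present; 1 new (0)
  "001100101" → prefix "001100" already present; 3 new (1, 0, 1)
  "00110011" → prefix "0011001" already present; 1 new (1)
  "0100111011" → prefix "0100111011" already present; 0 new (none)
  "0101" → prefix "0101" already present; 0 new (none)
  "01010000" → prefix "010100" already present; 2 new (0, 0)
  "01010001101" → prefix "0101000" already present; 4 new (1, 1, 0, 1)
Total nodes = 8 + 6 + 6 + 1 + 2 + 9 + 0 + 0 + 0 + 1 + 3 + 4 + 1 + 3 + 1 + 0 + 0 + 2 + 4 = 51

51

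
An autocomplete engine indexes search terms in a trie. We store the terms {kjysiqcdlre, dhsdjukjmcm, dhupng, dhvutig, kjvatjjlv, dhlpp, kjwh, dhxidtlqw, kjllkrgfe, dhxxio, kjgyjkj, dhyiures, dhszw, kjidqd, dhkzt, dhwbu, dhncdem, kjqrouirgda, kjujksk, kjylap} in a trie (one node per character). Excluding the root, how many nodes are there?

105

Count nodes per top-level branch (shared prefixes stored once):
  'd'-branch (dhkzt, dhlpp, dhncdem, dhsdjukjmcm, dhszw, dhupng, dhvutig, dhwbu, dhxidtlqw, dhxxio, dhyiures): 52 nodes
  'k'-branch (kjgyjkj, kjidqd, kjllkrgfe, kjqrouirgda, kjujksk, kjvatjjlv, kjwh, kjylap, kjysiqcdlre): 53 nodes
Sum: 105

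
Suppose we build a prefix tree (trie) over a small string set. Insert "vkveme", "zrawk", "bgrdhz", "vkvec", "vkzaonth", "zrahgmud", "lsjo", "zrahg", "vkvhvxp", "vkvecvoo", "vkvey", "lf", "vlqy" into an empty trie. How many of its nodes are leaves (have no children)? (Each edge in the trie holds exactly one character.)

11

A leaf is a node with no children — equivalently, the end of a word that is not a proper prefix of any other stored word.
Those words: "bgrdhz", "lf", "lsjo", "vkvecvoo", "vkveme", "vkvey", "vkvhvxp", "vkzaonth", "vlqy", "zrahgmud", "zrawk"
Leaf count: 11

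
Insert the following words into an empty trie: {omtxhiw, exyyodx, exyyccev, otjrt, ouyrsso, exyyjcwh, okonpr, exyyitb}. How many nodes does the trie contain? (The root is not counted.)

40

For each word, the new-node count is its length minus the longest prefix already in the trie:
  "omtxhiw" → 7 new (o, m, t, x, h, i, w)
  "exyyodx" → 7 new (e, x, y, y, o, d, x)
  "exyyccev" → prefix "exyy" already present; 4 new (c, c, e, v)
  "otjrt" → prefix "o" already present; 4 new (t, j, r, t)
  "ouyrsso" → prefix "o" already present; 6 new (u, y, r, s, s, o)
  "exyyjcwh" → prefix "exyy" already present; 4 new (j, c, w, h)
  "okonpr" → prefix "o" already present; 5 new (k, o, n, p, r)
  "exyyitb" → prefix "exyy" already present; 3 new (i, t, b)
Total nodes = 7 + 7 + 4 + 4 + 6 + 4 + 5 + 3 = 40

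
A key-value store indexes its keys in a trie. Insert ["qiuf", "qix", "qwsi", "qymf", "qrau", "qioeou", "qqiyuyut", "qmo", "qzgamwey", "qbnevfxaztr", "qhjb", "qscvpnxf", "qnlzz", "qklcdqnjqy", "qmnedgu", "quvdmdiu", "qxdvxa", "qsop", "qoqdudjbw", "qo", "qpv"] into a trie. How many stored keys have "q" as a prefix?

Filter for entries beginning with "q":
Matches: "qbnevfxaztr", "qhjb", "qioeou", "qiuf", "qix", "qklcdqnjqy", "qmnedgu", "qmo", "qnlzz", "qo", "qoqdudjbw", "qpv", "qqiyuyut", "qrau", "qscvpnxf", "qsop", "quvdmdiu", "qwsi", "qxdvxa", "qymf", "qzgamwey"
Count: 21

21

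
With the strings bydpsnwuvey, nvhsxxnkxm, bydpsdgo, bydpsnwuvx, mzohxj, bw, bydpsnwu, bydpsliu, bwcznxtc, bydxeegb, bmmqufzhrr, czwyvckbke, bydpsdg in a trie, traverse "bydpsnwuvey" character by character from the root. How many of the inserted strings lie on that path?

Check each prefix of "bydpsnwuvey" against the stored set — each match is an end-marker on the path.
Prefixes of the query that are stored words: "bydpsnwu", "bydpsnwuvey"
Count: 2

2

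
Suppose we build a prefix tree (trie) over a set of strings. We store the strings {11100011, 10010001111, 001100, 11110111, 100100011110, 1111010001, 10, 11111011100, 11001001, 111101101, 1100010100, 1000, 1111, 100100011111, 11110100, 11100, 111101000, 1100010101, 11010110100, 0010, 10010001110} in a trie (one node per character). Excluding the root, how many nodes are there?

68

Trace insertions, counting only characters that open a new branch:
  "11100011" → 8 new (1, 1, 1, 0, 0, 0, 1, 1)
  "10010001111" → prefix "1" already present; 10 new (0, 0, 1, 0, 0, 0, 1, 1, 1, 1)
  "001100" → 6 new (0, 0, 1, 1, 0, 0)
  "11110111" → prefix "111" already present; 5 new (1, 0, 1, 1, 1)
  "100100011110" → prefix "10010001111" already present; 1 new (0)
  "1111010001" → prefix "111101" already present; 4 new (0, 0, 0, 1)
  "10" → prefix "10" already present; 0 new (none)
  "11111011100" → prefix "1111" already present; 7 new (1, 0, 1, 1, 1, 0, 0)
  "11001001" → prefix "11" already present; 6 new (0, 0, 1, 0, 0, 1)
  "111101101" → prefix "1111011" already present; 2 new (0, 1)
  "1100010100" → prefix "1100" already present; 6 new (0, 1, 0, 1, 0, 0)
  "1000" → prefix "100" already present; 1 new (0)
  "1111" → prefix "1111" already present; 0 new (none)
  "100100011111" → prefix "10010001111" already present; 1 new (1)
  "11110100" → prefix "11110100" already present; 0 new (none)
  "11100" → prefix "11100" already present; 0 new (none)
  "111101000" → prefix "111101000" already present; 0 new (none)
  "1100010101" → prefix "110001010" already present; 1 new (1)
  "11010110100" → prefix "110" already present; 8 new (1, 0, 1, 1, 0, 1, 0, 0)
  "0010" → prefix "001" already present; 1 new (0)
  "10010001110" → prefix "1001000111" already present; 1 new (0)
Total nodes = 8 + 10 + 6 + 5 + 1 + 4 + 0 + 7 + 6 + 2 + 6 + 1 + 0 + 1 + 0 + 0 + 0 + 1 + 8 + 1 + 1 = 68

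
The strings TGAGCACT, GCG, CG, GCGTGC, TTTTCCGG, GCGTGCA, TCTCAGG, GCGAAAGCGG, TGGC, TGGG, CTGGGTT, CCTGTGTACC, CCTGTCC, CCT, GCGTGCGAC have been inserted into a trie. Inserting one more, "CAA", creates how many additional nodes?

The longest prefix of "CAA" already in the trie is "C" (length 1).
So 3 − 1 = 2 new nodes.

2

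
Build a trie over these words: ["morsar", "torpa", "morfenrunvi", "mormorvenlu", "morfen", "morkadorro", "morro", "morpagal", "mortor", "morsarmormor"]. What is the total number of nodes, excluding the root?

50

For each word, the new-node count is its length minus the longest prefix already in the trie:
  "morsar" → 6 new (m, o, r, s, a, r)
  "torpa" → 5 new (t, o, r, p, a)
  "morfenrunvi" → prefix "mor" already present; 8 new (f, e, n, r, u, n, v, i)
  "mormorvenlu" → prefix "mor" already present; 8 new (m, o, r, v, e, n, l, u)
  "morfen" → prefix "morfen" already present; 0 new (none)
  "morkadorro" → prefix "mor" already present; 7 new (k, a, d, o, r, r, o)
  "morro" → prefix "mor" already present; 2 new (r, o)
  "morpagal" → prefix "mor" already present; 5 new (p, a, g, a, l)
  "mortor" → prefix "mor" already present; 3 new (t, o, r)
  "morsarmormor" → prefix "morsar" already present; 6 new (m, o, r, m, o, r)
Total nodes = 6 + 5 + 8 + 8 + 0 + 7 + 2 + 5 + 3 + 6 = 50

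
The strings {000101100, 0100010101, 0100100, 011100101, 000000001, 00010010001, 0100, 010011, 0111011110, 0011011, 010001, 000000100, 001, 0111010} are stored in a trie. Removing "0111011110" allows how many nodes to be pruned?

After clearing the end-marker at "0111011110", prune upward until reaching a node still needed by another word.
The suffix "1110" (4 nodes) is used only by "0111011110"; the node for "011101" still has the child "0", so pruning stops there.
Nodes removed: 4

4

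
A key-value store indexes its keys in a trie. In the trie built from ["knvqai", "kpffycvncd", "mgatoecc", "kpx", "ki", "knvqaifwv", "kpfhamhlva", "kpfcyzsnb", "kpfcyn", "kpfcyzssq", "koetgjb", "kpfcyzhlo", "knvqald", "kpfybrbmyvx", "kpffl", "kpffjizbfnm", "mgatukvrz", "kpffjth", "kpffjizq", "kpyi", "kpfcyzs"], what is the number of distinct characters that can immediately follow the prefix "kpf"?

The children of the "kpf" node are the distinct next characters among strings starting with "kpf".
Distinct next characters after "kpf": c, f, h, y.
That node has 4 child edges.

4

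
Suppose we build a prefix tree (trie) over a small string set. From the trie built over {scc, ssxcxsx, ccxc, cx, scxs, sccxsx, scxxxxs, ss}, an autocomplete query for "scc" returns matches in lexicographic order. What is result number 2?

sccxsx

DFS of the "scc" subtree visits, in order: "scc", "sccxsx"
The 2nd is sccxsx.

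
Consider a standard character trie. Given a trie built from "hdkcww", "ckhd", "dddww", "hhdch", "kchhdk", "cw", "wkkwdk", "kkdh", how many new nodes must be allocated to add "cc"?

The longest prefix of "cc" already in the trie is "c" (length 1).
Each of the 1 remaining characters creates one node.

1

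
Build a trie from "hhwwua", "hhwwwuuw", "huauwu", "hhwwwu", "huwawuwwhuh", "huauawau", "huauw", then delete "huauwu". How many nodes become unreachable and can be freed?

1

A node on "huauwu"'s path can go only if nothing else ends at it or branches off below it.
The suffix "u" (1 node) is used only by "huauwu"; "huauw" is itself a stored word, so pruning stops there.
Nodes removed: 1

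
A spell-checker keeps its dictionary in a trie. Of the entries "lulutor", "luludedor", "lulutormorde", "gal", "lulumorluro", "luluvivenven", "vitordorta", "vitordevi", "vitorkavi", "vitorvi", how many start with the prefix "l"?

5

Filter for entries beginning with "l":
Matches: "luludedor", "lulumorluro", "lulutor", "lulutormorde", "luluvivenven"
Count: 5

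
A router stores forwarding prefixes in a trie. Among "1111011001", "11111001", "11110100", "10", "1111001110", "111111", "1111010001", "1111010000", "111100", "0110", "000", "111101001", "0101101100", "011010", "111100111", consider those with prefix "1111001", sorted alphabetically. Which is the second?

1111001110

Words with prefix "1111001", in lexicographic order: "111100111", "1111001110"
The 2nd is 1111001110.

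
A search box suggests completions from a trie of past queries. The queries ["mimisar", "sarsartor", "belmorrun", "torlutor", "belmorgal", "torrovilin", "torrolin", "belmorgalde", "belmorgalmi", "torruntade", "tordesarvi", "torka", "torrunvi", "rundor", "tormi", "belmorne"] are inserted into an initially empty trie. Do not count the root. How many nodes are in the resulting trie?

77

Insert word by word; a character creates a node only if that edge doesn't already exist:
  "mimisar" → 7 new (m, i, m, i, s, a, r)
  "sarsartor" → 9 new (s, a, r, s, a, r, t, o, r)
  "belmorrun" → 9 new (b, e, l, m, o, r, r, u, n)
  "torlutor" → 8 new (t, o, r, l, u, t, o, r)
  "belmorgal" → prefix "belmor" already present; 3 new (g, a, l)
  "torrovilin" → prefix "tor" already present; 7 new (r, o, v, i, l, i, n)
  "torrolin" → prefix "torro" already present; 3 new (l, i, n)
  "belmorgalde" → prefix "belmorgal" already present; 2 new (d, e)
  "belmorgalmi" → prefix "belmorgal" already present; 2 new (m, i)
  "torruntade" → prefix "torr" already present; 6 new (u, n, t, a, d, e)
  "tordesarvi" → prefix "tor" already present; 7 new (d, e, s, a, r, v, i)
  "torka" → prefix "tor" already present; 2 new (k, a)
  "torrunvi" → prefix "torrun" already present; 2 new (v, i)
  "rundor" → 6 new (r, u, n, d, o, r)
  "tormi" → prefix "tor" already present; 2 new (m, i)
  "belmorne" → prefix "belmor" already present; 2 new (n, e)
Total nodes = 7 + 9 + 9 + 8 + 3 + 7 + 3 + 2 + 2 + 6 + 7 + 2 + 2 + 6 + 2 + 2 = 77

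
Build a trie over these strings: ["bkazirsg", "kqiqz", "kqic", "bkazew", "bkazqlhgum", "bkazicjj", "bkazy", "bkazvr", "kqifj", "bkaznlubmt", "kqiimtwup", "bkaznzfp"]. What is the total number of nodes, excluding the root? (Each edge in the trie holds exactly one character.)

Count nodes per top-level branch (shared prefixes stored once):
  'b'-branch (bkazew, bkazicjj, bkazirsg, bkaznlubmt, bkaznzfp, bkazqlhgum, bkazvr, bkazy): 31 nodes
  'k'-branch (kqic, kqifj, kqiimtwup, kqiqz): 14 nodes
Sum: 45

45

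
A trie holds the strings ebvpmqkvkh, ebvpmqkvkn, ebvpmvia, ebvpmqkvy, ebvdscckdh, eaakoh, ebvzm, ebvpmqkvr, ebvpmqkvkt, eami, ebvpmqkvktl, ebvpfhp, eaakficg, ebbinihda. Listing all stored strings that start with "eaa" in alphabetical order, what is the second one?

eaakoh

Words with prefix "eaa", in lexicographic order: "eaakficg", "eaakoh"
Position 2: eaakoh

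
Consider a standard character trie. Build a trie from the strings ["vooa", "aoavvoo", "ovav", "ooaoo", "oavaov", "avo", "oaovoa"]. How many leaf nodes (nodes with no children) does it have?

Leaves are exactly the stored words that no other stored word extends.
Those words: "aoavvoo", "avo", "oaovoa", "oavaov", "ooaoo", "ovav", "vooa"
Leaf count: 7

7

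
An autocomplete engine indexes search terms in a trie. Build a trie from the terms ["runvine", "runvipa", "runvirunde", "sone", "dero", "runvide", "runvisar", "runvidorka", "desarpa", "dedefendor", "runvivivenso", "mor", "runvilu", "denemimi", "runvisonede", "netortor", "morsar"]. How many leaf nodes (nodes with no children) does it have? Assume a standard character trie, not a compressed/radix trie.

A leaf is a node with no children — equivalently, the end of a word that is not a proper prefix of any other stored word.
Those words: "dedefendor", "denemimi", "dero", "desarpa", "morsar", "netortor", "runvide", "runvidorka", "runvilu", "runvine", "runvipa", "runvirunde", "runvisar", "runvisonede", "runvivivenso", "sone"
Leaf count: 16

16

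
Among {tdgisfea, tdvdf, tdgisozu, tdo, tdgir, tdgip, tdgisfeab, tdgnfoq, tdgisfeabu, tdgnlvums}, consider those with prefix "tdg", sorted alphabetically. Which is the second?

tdgir

Words with prefix "tdg", in lexicographic order: "tdgip", "tdgir", "tdgisfea", "tdgisfeab", "tdgisfeabu", "tdgisozu", "tdgnfoq", "tdgnlvums"
The 2nd is tdgir.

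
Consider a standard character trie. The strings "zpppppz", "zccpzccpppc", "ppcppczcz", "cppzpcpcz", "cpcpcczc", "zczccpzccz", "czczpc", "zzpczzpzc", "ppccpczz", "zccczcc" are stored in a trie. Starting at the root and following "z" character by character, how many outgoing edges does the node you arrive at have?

3

Follow the path "z" to its node, then look at its outgoing edges.
Distinct next characters after "z": c, p, z.
That node has 3 child edges.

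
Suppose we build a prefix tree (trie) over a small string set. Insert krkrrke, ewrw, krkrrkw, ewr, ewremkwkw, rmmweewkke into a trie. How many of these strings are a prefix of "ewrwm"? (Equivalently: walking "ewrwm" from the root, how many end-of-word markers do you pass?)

2

Traverse "ewrwm" character by character; count nodes along the way that are marked as word ends.
Prefixes of the query that are stored words: "ewr", "ewrw"
Count: 2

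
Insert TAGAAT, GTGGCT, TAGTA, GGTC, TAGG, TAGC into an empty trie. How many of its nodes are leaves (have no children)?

6

A leaf is a node with no children — equivalently, the end of a word that is not a proper prefix of any other stored word.
Those words: "GGTC", "GTGGCT", "TAGAAT", "TAGC", "TAGG", "TAGTA"
Leaf count: 6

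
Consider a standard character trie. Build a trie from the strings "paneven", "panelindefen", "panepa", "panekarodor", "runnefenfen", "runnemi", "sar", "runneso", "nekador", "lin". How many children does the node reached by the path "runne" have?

Follow the path "runne" to its node, then look at its outgoing edges.
Characters that immediately follow "runne" among the stored strings: {f, m, s}.
That node has 3 child edges.

3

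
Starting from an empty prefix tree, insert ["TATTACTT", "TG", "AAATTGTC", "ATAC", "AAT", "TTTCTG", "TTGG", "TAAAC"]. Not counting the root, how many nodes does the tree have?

31

Count nodes per top-level branch (shared prefixes stored once):
  'A'-branch (AAATTGTC, AAT, ATAC): 12 nodes
  'T'-branch (TAAAC, TATTACTT, TG, TTGG, TTTCTG): 19 nodes
Sum: 31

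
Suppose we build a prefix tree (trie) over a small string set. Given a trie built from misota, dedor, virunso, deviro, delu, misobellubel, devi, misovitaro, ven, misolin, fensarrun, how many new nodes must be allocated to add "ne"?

2

Nothing in the trie begins with "n"; the whole of "ne" is new.
2 − 0 = 2 new nodes.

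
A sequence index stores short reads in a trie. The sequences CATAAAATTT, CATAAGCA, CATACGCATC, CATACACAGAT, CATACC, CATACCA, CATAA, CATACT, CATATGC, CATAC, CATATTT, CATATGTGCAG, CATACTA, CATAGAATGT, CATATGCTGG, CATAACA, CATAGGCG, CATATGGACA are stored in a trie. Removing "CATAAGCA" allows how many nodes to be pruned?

3

A node on "CATAAGCA"'s path can go only if nothing else ends at it or branches off below it.
The suffix "GCA" (3 nodes) is used only by "CATAAGCA"; the node for "CATAA" still has the child "A", so pruning stops there.
Nodes removed: 3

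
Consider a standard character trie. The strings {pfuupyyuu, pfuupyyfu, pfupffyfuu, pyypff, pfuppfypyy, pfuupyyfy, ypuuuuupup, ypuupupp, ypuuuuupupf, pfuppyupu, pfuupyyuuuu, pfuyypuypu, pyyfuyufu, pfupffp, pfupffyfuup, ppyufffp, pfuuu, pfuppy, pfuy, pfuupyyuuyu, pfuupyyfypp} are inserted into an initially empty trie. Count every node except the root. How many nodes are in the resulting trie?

78

For each word, the new-node count is its length minus the longest prefix already in the trie:
  "pfuupyyuu" → 9 new (p, f, u, u, p, y, y, u, u)
  "pfuupyyfu" → prefix "pfuupyy" already present; 2 new (f, u)
  "pfupffyfuu" → prefix "pfu" already present; 7 new (p, f, f, y, f, u, u)
  "pyypff" → prefix "p" already present; 5 new (y, y, p, f, f)
  "pfuppfypyy" → prefix "pfup" already present; 6 new (p, f, y, p, y, y)
  "pfuupyyfy" → prefix "pfuupyyf" already present; 1 new (y)
  "ypuuuuupup" → 10 new (y, p, u, u, u, u, u, p, u, p)
  "ypuupupp" → prefix "ypuu" already present; 4 new (p, u, p, p)
  "ypuuuuupupf" → prefix "ypuuuuupup" already present; 1 new (f)
  "pfuppyupu" → prefix "pfupp" already present; 4 new (y, u, p, u)
  "pfuupyyuuuu" → prefix "pfuupyyuu" already present; 2 new (u, u)
  "pfuyypuypu" → prefix "pfu" already present; 7 new (y, y, p, u, y, p, u)
  "pyyfuyufu" → prefix "pyy" already present; 6 new (f, u, y, u, f, u)
  "pfupffp" → prefix "pfupff" already present; 1 new (p)
  "pfupffyfuup" → prefix "pfupffyfuu" already present; 1 new (p)
  "ppyufffp" → prefix "p" already present; 7 new (p, y, u, f, f, f, p)
  "pfuuu" → prefix "pfuu" already present; 1 new (u)
  "pfuppy" → prefix "pfuppy" already present; 0 new (none)
  "pfuy" → prefix "pfuy" already present; 0 new (none)
  "pfuupyyuuyu" → prefix "pfuupyyuu" already present; 2 new (y, u)
  "pfuupyyfypp" → prefix "pfuupyyfy" already present; 2 new (p, p)
Total nodes = 9 + 2 + 7 + 5 + 6 + 1 + 10 + 4 + 1 + 4 + 2 + 7 + 6 + 1 + 1 + 7 + 1 + 0 + 0 + 2 + 2 = 78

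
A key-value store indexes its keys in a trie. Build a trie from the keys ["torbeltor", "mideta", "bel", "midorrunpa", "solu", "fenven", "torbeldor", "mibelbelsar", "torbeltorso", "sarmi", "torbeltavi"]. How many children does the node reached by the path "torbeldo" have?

Walk "torbeldo" from the root, arriving at one node.
Distinct next characters after "torbeldo": r.
That node has 1 child edge.

1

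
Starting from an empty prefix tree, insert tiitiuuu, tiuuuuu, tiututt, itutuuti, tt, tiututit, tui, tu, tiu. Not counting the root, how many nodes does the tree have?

30

Trie structure (* marks end of a word):
(root)
├─ i
│  └─ t
│     └─ u
│        └─ t
│           └─ u
│              └─ u
│                 └─ t
│                    └─ i *
└─ t
   ├─ i
   │  ├─ i
   │  │  └─ t
   │  │     └─ i
   │  │        └─ u
   │  │           └─ u
   │  │              └─ u *
   │  └─ u *
   │     ├─ t
   │     │  └─ u
   │     │     └─ t
   │     │        ├─ i
   │     │        │  └─ t *
   │     │        └─ t *
   │     └─ u
   │        └─ u
   │           └─ u
   │              └─ u *
   ├─ t *
   └─ u *
      └─ i *
Counting every labelled node above: 30.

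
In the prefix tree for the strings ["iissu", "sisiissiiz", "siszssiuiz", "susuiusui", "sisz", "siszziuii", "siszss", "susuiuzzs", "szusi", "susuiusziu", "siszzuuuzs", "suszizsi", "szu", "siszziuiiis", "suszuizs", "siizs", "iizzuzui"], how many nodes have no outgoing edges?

13

Leaves are exactly the stored words that no other stored word extends.
Those words: "iissu", "iizzuzui", "siizs", "sisiissiiz", "siszssiuiz", "siszziuiiis", "siszzuuuzs", "susuiusui", "susuiusziu", "susuiuzzs", "suszizsi", "suszuizs", "szusi"
Leaf count: 13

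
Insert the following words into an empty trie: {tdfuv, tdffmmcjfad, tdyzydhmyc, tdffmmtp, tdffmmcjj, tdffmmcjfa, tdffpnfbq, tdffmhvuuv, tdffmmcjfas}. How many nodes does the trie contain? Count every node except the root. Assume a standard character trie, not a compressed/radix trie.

35

Count nodes per top-level branch (shared prefixes stored once):
  't'-branch (tdffmhvuuv, tdffmmcjfa, tdffmmcjfad, tdffmmcjfas, tdffmmcjj, tdffmmtp, tdffpnfbq, tdfuv, tdyzydhmyc): 35 nodes
Sum: 35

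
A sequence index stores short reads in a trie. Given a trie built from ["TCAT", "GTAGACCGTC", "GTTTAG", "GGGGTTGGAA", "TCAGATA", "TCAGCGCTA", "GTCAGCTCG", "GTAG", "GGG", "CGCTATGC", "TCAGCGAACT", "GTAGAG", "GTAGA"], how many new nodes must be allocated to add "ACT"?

No existing word starts with "A", so every character of "ACT" needs a new node.
3 − 0 = 3 new nodes.

3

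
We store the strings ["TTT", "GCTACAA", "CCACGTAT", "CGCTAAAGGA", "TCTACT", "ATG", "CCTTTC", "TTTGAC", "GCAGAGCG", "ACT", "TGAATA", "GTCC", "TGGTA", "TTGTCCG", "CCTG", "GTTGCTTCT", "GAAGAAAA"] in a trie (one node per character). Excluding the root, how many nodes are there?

For each word, the new-node count is its length minus the longest prefix already in the trie:
  "TTT" → 3 new (T, T, T)
  "GCTACAA" → 7 new (G, C, T, A, C, A, A)
  "CCACGTAT" → 8 new (C, C, A, C, G, T, A, T)
  "CGCTAAAGGA" → prefix "C" already present; 9 new (G, C, T, A, A, A, G, G, A)
  "TCTACT" → prefix "T" already present; 5 new (C, T, A, C, T)
  "ATG" → 3 new (A, T, G)
  "CCTTTC" → prefix "CC" already present; 4 new (T, T, T, C)
  "TTTGAC" → prefix "TTT" already present; 3 new (G, A, C)
  "GCAGAGCG" → prefix "GC" already present; 6 new (A, G, A, G, C, G)
  "ACT" → prefix "A" already present; 2 new (C, T)
  "TGAATA" → prefix "T" already present; 5 new (G, A, A, T, A)
  "GTCC" → prefix "G" already present; 3 new (T, C, C)
  "TGGTA" → prefix "TG" already present; 3 new (G, T, A)
  "TTGTCCG" → prefix "TT" already present; 5 new (G, T, C, C, G)
  "CCTG" → prefix "CCT" already present; 1 new (G)
  "GTTGCTTCT" → prefix "GT" already present; 7 new (T, G, C, T, T, C, T)
  "GAAGAAAA" → prefix "G" already present; 7 new (A, A, G, A, A, A, A)
Total nodes = 3 + 7 + 8 + 9 + 5 + 3 + 4 + 3 + 6 + 2 + 5 + 3 + 3 + 5 + 1 + 7 + 7 = 81

81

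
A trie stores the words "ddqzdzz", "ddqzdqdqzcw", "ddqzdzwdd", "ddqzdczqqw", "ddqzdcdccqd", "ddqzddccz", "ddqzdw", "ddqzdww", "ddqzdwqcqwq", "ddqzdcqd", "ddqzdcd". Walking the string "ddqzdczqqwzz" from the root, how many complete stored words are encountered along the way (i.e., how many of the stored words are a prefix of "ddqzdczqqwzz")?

Walk "ddqzdczqqwzz" from the root; an end-of-word marker is hit whenever a stored word is a prefix of "ddqzdczqqwzz".
Prefixes of the query that are stored words: "ddqzdczqqw"
Count: 1

1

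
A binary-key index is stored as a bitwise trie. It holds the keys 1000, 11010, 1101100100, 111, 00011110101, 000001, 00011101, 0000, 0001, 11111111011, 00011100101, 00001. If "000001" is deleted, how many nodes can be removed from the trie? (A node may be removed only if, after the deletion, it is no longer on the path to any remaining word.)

A node on "000001"'s path can go only if nothing else ends at it or branches off below it.
The suffix "01" (2 nodes) is used only by "000001"; the node for "0000" still has the child "1", so pruning stops there.
Nodes removed: 2

2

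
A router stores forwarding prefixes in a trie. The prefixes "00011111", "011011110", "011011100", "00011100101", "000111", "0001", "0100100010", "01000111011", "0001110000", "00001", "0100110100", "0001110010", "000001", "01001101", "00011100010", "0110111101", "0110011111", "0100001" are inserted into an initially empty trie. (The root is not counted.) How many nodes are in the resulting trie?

For each word, the new-node count is its length minus the longest prefix already in the trie:
  "00011111" → 8 new (0, 0, 0, 1, 1, 1, 1, 1)
  "011011110" → prefix "0" already present; 8 new (1, 1, 0, 1, 1, 1, 1, 0)
  "011011100" → prefix "0110111" already present; 2 new (0, 0)
  "00011100101" → prefix "000111" already present; 5 new (0, 0, 1, 0, 1)
  "000111" → prefix "000111" already present; 0 new (none)
  "0001" → prefix "0001" already present; 0 new (none)
  "0100100010" → prefix "01" already present; 8 new (0, 0, 1, 0, 0, 0, 1, 0)
  "01000111011" → prefix "0100" already present; 7 new (0, 1, 1, 1, 0, 1, 1)
  "0001110000" → prefix "00011100" already present; 2 new (0, 0)
  "00001" → prefix "000" already present; 2 new (0, 1)
  "0100110100" → prefix "01001" already present; 5 new (1, 0, 1, 0, 0)
  "0001110010" → prefix "0001110010" already present; 0 new (none)
  "000001" → prefix "0000" already present; 2 new (0, 1)
  "01001101" → prefix "01001101" already present; 0 new (none)
  "00011100010" → prefix "000111000" already present; 2 new (1, 0)
  "0110111101" → prefix "011011110" already present; 1 new (1)
  "0110011111" → prefix "0110" already present; 6 new (0, 1, 1, 1, 1, 1)
  "0100001" → prefix "01000" already present; 2 new (0, 1)
Total nodes = 8 + 8 + 2 + 5 + 0 + 0 + 8 + 7 + 2 + 2 + 5 + 0 + 2 + 0 + 2 + 1 + 6 + 2 = 60

60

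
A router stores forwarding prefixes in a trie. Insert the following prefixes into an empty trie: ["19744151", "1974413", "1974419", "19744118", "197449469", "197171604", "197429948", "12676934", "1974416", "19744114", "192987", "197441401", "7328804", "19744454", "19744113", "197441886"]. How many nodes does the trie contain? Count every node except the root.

For each word, the new-node count is its length minus the longest prefix already in the trie:
  "19744151" → 8 new (1, 9, 7, 4, 4, 1, 5, 1)
  "1974413" → prefix "197441" already present; 1 new (3)
  "1974419" → prefix "197441" already present; 1 new (9)
  "19744118" → prefix "197441" already present; 2 new (1, 8)
  "197449469" → prefix "19744" already present; 4 new (9, 4, 6, 9)
  "197171604" → prefix "197" already present; 6 new (1, 7, 1, 6, 0, 4)
  "197429948" → prefix "1974" already present; 5 new (2, 9, 9, 4, 8)
  "12676934" → prefix "1" already present; 7 new (2, 6, 7, 6, 9, 3, 4)
  "1974416" → prefix "197441" already present; 1 new (6)
  "19744114" → prefix "1974411" already present; 1 new (4)
  "192987" → prefix "19" already present; 4 new (2, 9, 8, 7)
  "197441401" → prefix "197441" already present; 3 new (4, 0, 1)
  "7328804" → 7 new (7, 3, 2, 8, 8, 0, 4)
  "19744454" → prefix "19744" already present; 3 new (4, 5, 4)
  "19744113" → prefix "1974411" already present; 1 new (3)
  "197441886" → prefix "197441" already present; 3 new (8, 8, 6)
Total nodes = 8 + 1 + 1 + 2 + 4 + 6 + 5 + 7 + 1 + 1 + 4 + 3 + 7 + 3 + 1 + 3 = 57

57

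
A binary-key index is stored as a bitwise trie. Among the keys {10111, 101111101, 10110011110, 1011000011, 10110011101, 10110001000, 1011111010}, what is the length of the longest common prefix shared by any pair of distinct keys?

9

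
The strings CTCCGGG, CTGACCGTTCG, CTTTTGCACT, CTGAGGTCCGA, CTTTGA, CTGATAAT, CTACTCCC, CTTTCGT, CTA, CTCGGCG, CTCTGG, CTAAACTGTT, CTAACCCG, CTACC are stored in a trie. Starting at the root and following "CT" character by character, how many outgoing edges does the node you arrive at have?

Walk "CT" from the root, arriving at one node.
Characters that immediately follow "CT" among the stored strings: {A, C, G, T}.
That node has 4 child edges.

4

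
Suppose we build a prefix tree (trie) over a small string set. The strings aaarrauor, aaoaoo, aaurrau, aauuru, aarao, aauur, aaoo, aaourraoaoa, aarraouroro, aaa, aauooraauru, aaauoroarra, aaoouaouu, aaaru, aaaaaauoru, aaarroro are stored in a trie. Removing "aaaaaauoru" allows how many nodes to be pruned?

After clearing the end-marker at "aaaaaauoru", prune upward until reaching a node still needed by another word.
The suffix "aaauoru" (7 nodes) is used only by "aaaaaauoru"; the node for "aaa" still has the child "r", so pruning stops there.
Nodes removed: 7

7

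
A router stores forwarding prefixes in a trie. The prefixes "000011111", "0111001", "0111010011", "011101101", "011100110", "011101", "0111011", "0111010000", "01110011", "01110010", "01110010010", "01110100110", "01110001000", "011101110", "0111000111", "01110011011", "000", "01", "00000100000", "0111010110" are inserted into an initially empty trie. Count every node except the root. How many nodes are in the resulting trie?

Insert word by word; a character creates a node only if that edge doesn't already exist:
  "000011111" → 9 new (0, 0, 0, 0, 1, 1, 1, 1, 1)
  "0111001" → prefix "0" already present; 6 new (1, 1, 1, 0, 0, 1)
  "0111010011" → prefix "01110" already present; 5 new (1, 0, 0, 1, 1)
  "011101101" → prefix "011101" already present; 3 new (1, 0, 1)
  "011100110" → prefix "0111001" already present; 2 new (1, 0)
  "011101" → prefix "011101" already present; 0 new (none)
  "0111011" → prefix "0111011" already present; 0 new (none)
  "0111010000" → prefix "01110100" already present; 2 new (0, 0)
  "01110011" → prefix "01110011" already present; 0 new (none)
  "01110010" → prefix "0111001" already present; 1 new (0)
  "01110010010" → prefix "01110010" already present; 3 new (0, 1, 0)
  "01110100110" → prefix "0111010011" already present; 1 new (0)
  "01110001000" → prefix "011100" already present; 5 new (0, 1, 0, 0, 0)
  "011101110" → prefix "0111011" already present; 2 new (1, 0)
  "0111000111" → prefix "01110001" already present; 2 new (1, 1)
  "01110011011" → prefix "011100110" already present; 2 new (1, 1)
  "000" → prefix "000" already present; 0 new (none)
  "01" → prefix "01" already present; 0 new (none)
  "00000100000" → prefix "0000" already present; 7 new (0, 1, 0, 0, 0, 0, 0)
  "0111010110" → prefix "0111010" already present; 3 new (1, 1, 0)
Total nodes = 9 + 6 + 5 + 3 + 2 + 0 + 0 + 2 + 0 + 1 + 3 + 1 + 5 + 2 + 2 + 2 + 0 + 0 + 7 + 3 = 53

53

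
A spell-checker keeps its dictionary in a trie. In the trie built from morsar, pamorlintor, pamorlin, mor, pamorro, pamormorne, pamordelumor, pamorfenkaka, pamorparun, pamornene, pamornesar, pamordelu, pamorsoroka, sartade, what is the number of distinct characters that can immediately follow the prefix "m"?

1

Follow the path "m" to its node, then look at its outgoing edges.
Characters that immediately follow "m" among the stored strings: {o}.
That node has 1 child edge.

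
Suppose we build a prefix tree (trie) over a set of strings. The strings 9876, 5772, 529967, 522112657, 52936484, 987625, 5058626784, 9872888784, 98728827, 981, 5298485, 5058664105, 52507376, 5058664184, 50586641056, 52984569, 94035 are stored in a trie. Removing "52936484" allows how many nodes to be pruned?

After clearing the end-marker at "52936484", prune upward until reaching a node still needed by another word.
The suffix "36484" (5 nodes) is used only by "52936484"; the node for "529" still has the child "9", so pruning stops there.
Nodes removed: 5

5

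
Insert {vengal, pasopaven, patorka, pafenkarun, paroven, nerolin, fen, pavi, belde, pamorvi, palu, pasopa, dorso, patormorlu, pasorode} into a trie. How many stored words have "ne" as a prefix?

1

Walk to "ne"; the words in its subtree are exactly those with that prefix.
Matches: "nerolin"
Count: 1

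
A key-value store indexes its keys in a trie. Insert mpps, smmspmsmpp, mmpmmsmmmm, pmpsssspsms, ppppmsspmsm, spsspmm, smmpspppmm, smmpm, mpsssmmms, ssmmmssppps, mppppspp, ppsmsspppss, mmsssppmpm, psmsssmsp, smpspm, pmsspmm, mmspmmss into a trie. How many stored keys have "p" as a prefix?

Traverse to the node for "p", then collect every word in that subtree.
Matches: "pmpsssspsms", "pmsspmm", "ppppmsspmsm", "ppsmsspppss", "psmsssmsp"
Count: 5

5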